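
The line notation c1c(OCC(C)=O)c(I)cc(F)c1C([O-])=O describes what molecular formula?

Heavy atoms from the SMILES: 10 C, 1 F, 1 I, 4 O.
Implicit hydrogens by atom environment:
  4 × C (aromatic): no H
  3 × O: no H
  2 × C (aromatic): 1 H each → 2
  2 × C: no H
  1 × C: 3 H
  1 × C: 2 H
  1 × F: no H
  1 × I: no H
  1 × O (charge -1): no H
  Total hydrogens = 7.
Net charge -1.
Molecular formula: C10H7FIO4-

C10H7FIO4-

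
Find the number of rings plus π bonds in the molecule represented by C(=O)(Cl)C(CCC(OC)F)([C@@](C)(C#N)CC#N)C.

Molecular formula from the SMILES: C12H16ClFN2O2.
DoU = (2C + 2 + N − H − X)/2 = (2·12 + 2 + 2 − 16 − 2)/2 = 10/2 = 5.
(Structurally: 0 ring(s) + 5 π bond(s) = 5.)

5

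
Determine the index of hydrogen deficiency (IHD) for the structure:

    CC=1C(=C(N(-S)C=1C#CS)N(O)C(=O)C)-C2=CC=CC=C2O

10

Molecular formula from the SMILES: C15H14N2O3S2.
DoU = (2C + 2 + N − H − X)/2 = (2·15 + 2 + 2 − 14 − 0)/2 = 20/2 = 10.
(Structurally: 2 ring(s) + 8 π bond(s) = 10.)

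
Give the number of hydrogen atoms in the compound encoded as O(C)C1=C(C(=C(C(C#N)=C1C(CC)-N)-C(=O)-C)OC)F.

17

Hydrogens are implicit in SMILES; fill each atom to its normal valence:
  6 × C (aromatic): no H
  4 × C: 3 H each → 12
  3 × O: no H
  2 × C: no H
  1 × C: 2 H
  1 × C: 1 H
  1 × F: no H
  1 × N: 2 H
  1 × N: no H
  Total hydrogens = 17.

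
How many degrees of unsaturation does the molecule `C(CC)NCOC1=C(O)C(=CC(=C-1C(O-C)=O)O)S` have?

Molecular formula from the SMILES: C12H17NO5S.
DoU = (2C + 2 + N − H − X)/2 = (2·12 + 2 + 1 − 17 − 0)/2 = 10/2 = 5.
(Structurally: 1 ring(s) + 4 π bond(s) = 5.)

5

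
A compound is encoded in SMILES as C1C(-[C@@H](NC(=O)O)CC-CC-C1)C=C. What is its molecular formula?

Heavy atoms from the SMILES: 11 C, 1 N, 2 O.
Implicit hydrogens by atom environment:
  7 × C: 2 H each → 14
  3 × C: 1 H each → 3
  1 × C: no H
  1 × N: 1 H
  1 × O: 1 H
  1 × O: no H
  Total hydrogens = 19.
Molecular formula: C11H19NO2

C11H19NO2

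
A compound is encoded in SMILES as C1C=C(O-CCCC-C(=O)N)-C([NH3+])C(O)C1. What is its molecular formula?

C11H21N2O3+

Heavy atoms from the SMILES: 11 C, 2 N, 3 O.
Implicit hydrogens by atom environment:
  6 × C: 2 H each → 12
  3 × C: 1 H each → 3
  2 × C: no H
  2 × O: no H
  1 × N (charge +1): 3 H
  1 × N: 2 H
  1 × O: 1 H
  Total hydrogens = 21.
Net charge +1.
Molecular formula: C11H21N2O3+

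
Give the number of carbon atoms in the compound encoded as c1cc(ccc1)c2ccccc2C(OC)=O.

The symbol for carbon appears 14 times in the SMILES. Lowercase c denotes aromatic carbon and counts toward C.

14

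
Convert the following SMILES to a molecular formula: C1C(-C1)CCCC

C7H14

Heavy atoms from the SMILES: 7 C.
Implicit hydrogens by atom environment:
  5 × C: 2 H each → 10
  1 × C: 3 H
  1 × C: 1 H
  Total hydrogens = 14.
Molecular formula: C7H14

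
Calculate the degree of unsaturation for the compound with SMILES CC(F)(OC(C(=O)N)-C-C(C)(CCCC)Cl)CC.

1

Molecular formula from the SMILES: C13H25ClFNO2.
DoU = (2C + 2 + N − H − X)/2 = (2·13 + 2 + 1 − 25 − 2)/2 = 2/2 = 1.
(Structurally: 0 ring(s) + 1 π bond(s) = 1.)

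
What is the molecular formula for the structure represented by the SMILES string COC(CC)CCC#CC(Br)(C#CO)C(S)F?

C12H16BrFO2S

Heavy atoms from the SMILES: 1 Br, 12 C, 1 F, 2 O, 1 S.
Implicit hydrogens by atom environment:
  5 × C: no H
  3 × C: 2 H each → 6
  2 × C: 3 H each → 6
  2 × C: 1 H each → 2
  1 × Br: no H
  1 × F: no H
  1 × O: 1 H
  1 × O: no H
  1 × S: 1 H
  Total hydrogens = 16.
Molecular formula: C12H16BrFO2S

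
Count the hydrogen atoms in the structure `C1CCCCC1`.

Hydrogens are implicit in SMILES; fill each atom to its normal valence:
  6 × C: 2 H each → 12
  Total hydrogens = 12.

12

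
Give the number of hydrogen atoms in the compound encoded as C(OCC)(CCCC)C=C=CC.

Hydrogens are implicit in SMILES; fill each atom to its normal valence:
  4 × C: 2 H each → 8
  3 × C: 3 H each → 9
  3 × C: 1 H each → 3
  1 × C: no H
  1 × O: no H
  Total hydrogens = 20.

20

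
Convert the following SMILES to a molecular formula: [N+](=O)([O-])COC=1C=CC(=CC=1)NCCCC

Heavy atoms from the SMILES: 11 C, 2 N, 3 O.
Implicit hydrogens by atom environment:
  4 × C: 2 H each → 8
  4 × C (aromatic): 1 H each → 4
  2 × C (aromatic): no H
  2 × O: no H
  1 × C: 3 H
  1 × N: 1 H
  1 × N (charge +1): no H
  1 × O (charge -1): no H
  Total hydrogens = 16.
Molecular formula: C11H16N2O3

C11H16N2O3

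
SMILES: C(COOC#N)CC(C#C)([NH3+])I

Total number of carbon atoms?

7

The symbol for carbon appears 7 times in the SMILES.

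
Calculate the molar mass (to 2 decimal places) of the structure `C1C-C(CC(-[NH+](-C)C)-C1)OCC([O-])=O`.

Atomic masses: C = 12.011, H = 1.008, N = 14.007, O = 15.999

Molecular formula: C10H19NO3.
M = 10×12.011 + 19×1.008 + 1×14.007 + 3×15.999 = 201.27 g/mol.

201.27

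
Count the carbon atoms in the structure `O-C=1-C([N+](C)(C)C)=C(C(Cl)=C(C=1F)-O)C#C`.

11

The symbol for carbon appears 11 times in the SMILES. (Cl is a single chlorine, not C + l.)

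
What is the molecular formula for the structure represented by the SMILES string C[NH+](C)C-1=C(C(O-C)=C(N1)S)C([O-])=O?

Heavy atoms from the SMILES: 8 C, 2 N, 3 O, 1 S.
Implicit hydrogens by atom environment:
  4 × C (aromatic): no H
  3 × C: 3 H each → 9
  2 × O: no H
  1 × C: no H
  1 × N (aromatic): 1 H
  1 × N (charge +1): 1 H
  1 × O (charge -1): no H
  1 × S: 1 H
  Total hydrogens = 12.
Molecular formula: C8H12N2O3S

C8H12N2O3S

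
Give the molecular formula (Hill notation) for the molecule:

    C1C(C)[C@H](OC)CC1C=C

Heavy atoms from the SMILES: 9 C, 1 O.
Implicit hydrogens by atom environment:
  4 × C: 1 H each → 4
  3 × C: 2 H each → 6
  2 × C: 3 H each → 6
  1 × O: no H
  Total hydrogens = 16.
Molecular formula: C9H16O

C9H16O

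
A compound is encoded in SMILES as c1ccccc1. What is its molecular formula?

C6H6

Heavy atoms from the SMILES: 6 C.
Implicit hydrogens by atom environment:
  6 × C (aromatic): 1 H each → 6
  Total hydrogens = 6.
Molecular formula: C6H6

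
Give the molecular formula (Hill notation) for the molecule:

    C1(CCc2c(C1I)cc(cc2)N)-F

Heavy atoms from the SMILES: 10 C, 1 F, 1 I, 1 N.
Implicit hydrogens by atom environment:
  3 × C (aromatic): 1 H each → 3
  3 × C (aromatic): no H
  2 × C: 2 H each → 4
  2 × C: 1 H each → 2
  1 × F: no H
  1 × I: no H
  1 × N: 2 H
  Total hydrogens = 11.
Molecular formula: C10H11FIN

C10H11FIN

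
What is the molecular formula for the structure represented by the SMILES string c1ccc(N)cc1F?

Heavy atoms from the SMILES: 6 C, 1 F, 1 N.
Implicit hydrogens by atom environment:
  4 × C (aromatic): 1 H each → 4
  2 × C (aromatic): no H
  1 × F: no H
  1 × N: 2 H
  Total hydrogens = 6.
Molecular formula: C6H6FN

C6H6FN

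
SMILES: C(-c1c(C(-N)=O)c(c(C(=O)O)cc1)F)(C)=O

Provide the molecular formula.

Heavy atoms from the SMILES: 10 C, 1 F, 1 N, 4 O.
Implicit hydrogens by atom environment:
  4 × C (aromatic): no H
  3 × C: no H
  3 × O: no H
  2 × C (aromatic): 1 H each → 2
  1 × C: 3 H
  1 × F: no H
  1 × N: 2 H
  1 × O: 1 H
  Total hydrogens = 8.
Molecular formula: C10H8FNO4

C10H8FNO4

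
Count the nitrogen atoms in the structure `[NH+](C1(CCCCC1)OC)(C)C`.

1

The symbol for nitrogen appears 1 time in the SMILES.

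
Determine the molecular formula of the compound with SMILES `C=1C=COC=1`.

C4H4O

Heavy atoms from the SMILES: 4 C, 1 O.
Implicit hydrogens by atom environment:
  4 × C (aromatic): 1 H each → 4
  1 × O (aromatic): no H
  Total hydrogens = 4.
Molecular formula: C4H4O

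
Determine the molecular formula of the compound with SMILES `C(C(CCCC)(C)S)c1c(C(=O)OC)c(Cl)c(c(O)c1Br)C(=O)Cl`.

C16H19BrCl2O4S

Heavy atoms from the SMILES: 1 Br, 16 C, 2 Cl, 4 O, 1 S.
Implicit hydrogens by atom environment:
  6 × C (aromatic): no H
  4 × C: 2 H each → 8
  3 × C: 3 H each → 9
  3 × C: no H
  3 × O: no H
  2 × Cl: no H
  1 × Br: no H
  1 × O: 1 H
  1 × S: 1 H
  Total hydrogens = 19.
Molecular formula: C16H19BrCl2O4S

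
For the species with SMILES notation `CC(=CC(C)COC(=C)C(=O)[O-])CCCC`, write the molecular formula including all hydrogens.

Heavy atoms from the SMILES: 13 C, 3 O.
Implicit hydrogens by atom environment:
  5 × C: 2 H each → 10
  3 × C: 3 H each → 9
  3 × C: no H
  2 × C: 1 H each → 2
  2 × O: no H
  1 × O (charge -1): no H
  Total hydrogens = 21.
Net charge -1.
Molecular formula: C13H21O3-

C13H21O3-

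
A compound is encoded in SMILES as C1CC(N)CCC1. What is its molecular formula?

C6H13N

Heavy atoms from the SMILES: 6 C, 1 N.
Implicit hydrogens by atom environment:
  5 × C: 2 H each → 10
  1 × C: 1 H
  1 × N: 2 H
  Total hydrogens = 13.
Molecular formula: C6H13N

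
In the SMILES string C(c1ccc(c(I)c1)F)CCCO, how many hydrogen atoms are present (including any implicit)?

Hydrogens are implicit in SMILES; fill each atom to its normal valence:
  4 × C: 2 H each → 8
  3 × C (aromatic): 1 H each → 3
  3 × C (aromatic): no H
  1 × F: no H
  1 × I: no H
  1 × O: 1 H
  Total hydrogens = 12.

12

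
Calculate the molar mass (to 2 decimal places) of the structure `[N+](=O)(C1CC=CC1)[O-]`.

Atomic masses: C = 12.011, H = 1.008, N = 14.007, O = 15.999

113.12

Molecular formula: C5H7NO2.
M = 5×12.011 + 7×1.008 + 1×14.007 + 2×15.999 = 113.12 g/mol.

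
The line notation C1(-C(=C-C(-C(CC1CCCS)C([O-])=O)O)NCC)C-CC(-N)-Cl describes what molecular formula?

Heavy atoms from the SMILES: 16 C, 1 Cl, 2 N, 3 O, 1 S.
Implicit hydrogens by atom environment:
  7 × C: 2 H each → 14
  6 × C: 1 H each → 6
  2 × C: no H
  1 × C: 3 H
  1 × Cl: no H
  1 × N: 2 H
  1 × N: 1 H
  1 × O: 1 H
  1 × O: no H
  1 × O (charge -1): no H
  1 × S: 1 H
  Total hydrogens = 28.
Net charge -1.
Molecular formula: C16H28ClN2O3S-

C16H28ClN2O3S-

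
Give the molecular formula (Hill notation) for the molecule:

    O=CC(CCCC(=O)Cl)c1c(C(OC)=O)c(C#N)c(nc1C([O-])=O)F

C15H11ClFN2O6-

Heavy atoms from the SMILES: 15 C, 1 Cl, 1 F, 2 N, 6 O.
Implicit hydrogens by atom environment:
  5 × C (aromatic): no H
  5 × O: no H
  4 × C: no H
  3 × C: 2 H each → 6
  2 × C: 1 H each → 2
  1 × C: 3 H
  1 × Cl: no H
  1 × F: no H
  1 × N (aromatic): no H
  1 × N: no H
  1 × O (charge -1): no H
  Total hydrogens = 11.
Net charge -1.
Molecular formula: C15H11ClFN2O6-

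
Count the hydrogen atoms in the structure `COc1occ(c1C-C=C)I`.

Hydrogens are implicit in SMILES; fill each atom to its normal valence:
  3 × C (aromatic): no H
  2 × C: 2 H each → 4
  1 × C: 3 H
  1 × C (aromatic): 1 H
  1 × C: 1 H
  1 × I: no H
  1 × O (aromatic): no H
  1 × O: no H
  Total hydrogens = 9.

9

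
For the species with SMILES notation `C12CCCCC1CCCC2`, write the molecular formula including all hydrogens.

Heavy atoms from the SMILES: 10 C.
Implicit hydrogens by atom environment:
  8 × C: 2 H each → 16
  2 × C: 1 H each → 2
  Total hydrogens = 18.
Molecular formula: C10H18

C10H18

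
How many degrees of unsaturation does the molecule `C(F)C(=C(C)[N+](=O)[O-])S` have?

2

Molecular formula from the SMILES: C4H6FNO2S.
DoU = (2C + 2 + N − H − X)/2 = (2·4 + 2 + 1 − 6 − 1)/2 = 4/2 = 2.
(Structurally: 0 ring(s) + 2 π bond(s) = 2.)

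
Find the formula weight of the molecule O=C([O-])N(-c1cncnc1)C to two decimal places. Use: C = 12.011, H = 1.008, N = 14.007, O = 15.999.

152.13

Molecular formula: C6H6N3O2-.
M = 6×12.011 + 6×1.008 + 3×14.007 + 2×15.999 = 152.13 g/mol.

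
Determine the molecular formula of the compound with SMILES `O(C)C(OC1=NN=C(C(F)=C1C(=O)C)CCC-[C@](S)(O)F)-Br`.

Heavy atoms from the SMILES: 1 Br, 12 C, 2 F, 2 N, 4 O, 1 S.
Implicit hydrogens by atom environment:
  4 × C (aromatic): no H
  3 × C: 2 H each → 6
  3 × O: no H
  2 × C: 3 H each → 6
  2 × C: no H
  2 × F: no H
  2 × N (aromatic): no H
  1 × Br: no H
  1 × C: 1 H
  1 × O: 1 H
  1 × S: 1 H
  Total hydrogens = 15.
Molecular formula: C12H15BrF2N2O4S

C12H15BrF2N2O4S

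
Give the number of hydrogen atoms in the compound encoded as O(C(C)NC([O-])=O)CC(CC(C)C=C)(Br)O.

17

Hydrogens are implicit in SMILES; fill each atom to its normal valence:
  3 × C: 2 H each → 6
  3 × C: 1 H each → 3
  2 × C: 3 H each → 6
  2 × C: no H
  2 × O: no H
  1 × Br: no H
  1 × N: 1 H
  1 × O: 1 H
  1 × O (charge -1): no H
  Total hydrogens = 17.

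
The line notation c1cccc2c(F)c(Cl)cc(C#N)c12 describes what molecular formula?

Heavy atoms from the SMILES: 11 C, 1 Cl, 1 F, 1 N.
Implicit hydrogens by atom environment:
  5 × C (aromatic): 1 H each → 5
  5 × C (aromatic): no H
  1 × C: no H
  1 × Cl: no H
  1 × F: no H
  1 × N: no H
  Total hydrogens = 5.
Molecular formula: C11H5ClFN

C11H5ClFN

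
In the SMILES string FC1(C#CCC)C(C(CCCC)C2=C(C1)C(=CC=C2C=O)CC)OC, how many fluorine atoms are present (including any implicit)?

1

The symbol for fluorine appears 1 time in the SMILES.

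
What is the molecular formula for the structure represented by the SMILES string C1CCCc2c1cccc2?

C10H12

Heavy atoms from the SMILES: 10 C.
Implicit hydrogens by atom environment:
  4 × C: 2 H each → 8
  4 × C (aromatic): 1 H each → 4
  2 × C (aromatic): no H
  Total hydrogens = 12.
Molecular formula: C10H12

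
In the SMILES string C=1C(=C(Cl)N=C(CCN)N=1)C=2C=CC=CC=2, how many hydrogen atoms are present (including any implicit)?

12

Hydrogens are implicit in SMILES; fill each atom to its normal valence:
  6 × C (aromatic): 1 H each → 6
  4 × C (aromatic): no H
  2 × C: 2 H each → 4
  2 × N (aromatic): no H
  1 × Cl: no H
  1 × N: 2 H
  Total hydrogens = 12.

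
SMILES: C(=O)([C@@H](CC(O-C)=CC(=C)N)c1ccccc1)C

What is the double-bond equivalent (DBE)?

Molecular formula from the SMILES: C15H19NO2.
DoU = (2C + 2 + N − H − X)/2 = (2·15 + 2 + 1 − 19 − 0)/2 = 14/2 = 7.
(Structurally: 1 ring(s) + 6 π bond(s) = 7.)

7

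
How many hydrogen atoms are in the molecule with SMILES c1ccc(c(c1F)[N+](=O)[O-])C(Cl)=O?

3

Hydrogens are implicit in SMILES; fill each atom to its normal valence:
  3 × C (aromatic): 1 H each → 3
  3 × C (aromatic): no H
  2 × O: no H
  1 × C: no H
  1 × Cl: no H
  1 × F: no H
  1 × N (charge +1): no H
  1 × O (charge -1): no H
  Total hydrogens = 3.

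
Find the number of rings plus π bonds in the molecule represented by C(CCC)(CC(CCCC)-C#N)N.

Molecular formula from the SMILES: C11H22N2.
DoU = (2C + 2 + N − H − X)/2 = (2·11 + 2 + 2 − 22 − 0)/2 = 4/2 = 2.
(Structurally: 0 ring(s) + 2 π bond(s) = 2.)

2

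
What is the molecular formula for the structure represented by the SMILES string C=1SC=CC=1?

Heavy atoms from the SMILES: 4 C, 1 S.
Implicit hydrogens by atom environment:
  4 × C (aromatic): 1 H each → 4
  1 × S (aromatic): no H
  Total hydrogens = 4.
Molecular formula: C4H4S

C4H4S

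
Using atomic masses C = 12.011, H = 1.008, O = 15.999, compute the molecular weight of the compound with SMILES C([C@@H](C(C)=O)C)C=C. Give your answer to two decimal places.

112.17

Molecular formula: C7H12O.
M = 7×12.011 + 12×1.008 + 1×15.999 = 112.17 g/mol.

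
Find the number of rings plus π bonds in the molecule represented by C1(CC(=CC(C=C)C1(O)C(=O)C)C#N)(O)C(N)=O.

7

Molecular formula from the SMILES: C12H14N2O4.
DoU = (2C + 2 + N − H − X)/2 = (2·12 + 2 + 2 − 14 − 0)/2 = 14/2 = 7.
(Structurally: 1 ring(s) + 6 π bond(s) = 7.)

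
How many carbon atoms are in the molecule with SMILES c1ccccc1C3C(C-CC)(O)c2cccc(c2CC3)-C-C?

21

The symbol for carbon appears 21 times in the SMILES. Lowercase c denotes aromatic carbon and counts toward C.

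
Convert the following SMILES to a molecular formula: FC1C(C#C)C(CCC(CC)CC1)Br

C12H18BrF

Heavy atoms from the SMILES: 1 Br, 12 C, 1 F.
Implicit hydrogens by atom environment:
  5 × C: 2 H each → 10
  5 × C: 1 H each → 5
  1 × Br: no H
  1 × C: 3 H
  1 × C: no H
  1 × F: no H
  Total hydrogens = 18.
Molecular formula: C12H18BrF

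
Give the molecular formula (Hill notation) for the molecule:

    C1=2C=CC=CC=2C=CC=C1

Heavy atoms from the SMILES: 10 C.
Implicit hydrogens by atom environment:
  8 × C (aromatic): 1 H each → 8
  2 × C (aromatic): no H
  Total hydrogens = 8.
Molecular formula: C10H8

C10H8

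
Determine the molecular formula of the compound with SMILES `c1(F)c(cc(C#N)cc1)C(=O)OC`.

C9H6FNO2

Heavy atoms from the SMILES: 9 C, 1 F, 1 N, 2 O.
Implicit hydrogens by atom environment:
  3 × C (aromatic): 1 H each → 3
  3 × C (aromatic): no H
  2 × C: no H
  2 × O: no H
  1 × C: 3 H
  1 × F: no H
  1 × N: no H
  Total hydrogens = 6.
Molecular formula: C9H6FNO2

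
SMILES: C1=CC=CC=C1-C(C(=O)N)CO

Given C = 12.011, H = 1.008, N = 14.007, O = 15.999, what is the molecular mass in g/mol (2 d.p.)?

Molecular formula: C9H11NO2.
M = 9×12.011 + 11×1.008 + 1×14.007 + 2×15.999 = 165.19 g/mol.

165.19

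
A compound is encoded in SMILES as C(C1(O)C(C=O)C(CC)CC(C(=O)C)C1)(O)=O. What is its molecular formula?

Heavy atoms from the SMILES: 12 C, 5 O.
Implicit hydrogens by atom environment:
  4 × C: 1 H each → 4
  3 × C: 2 H each → 6
  3 × C: no H
  3 × O: no H
  2 × C: 3 H each → 6
  2 × O: 1 H each → 2
  Total hydrogens = 18.
Molecular formula: C12H18O5

C12H18O5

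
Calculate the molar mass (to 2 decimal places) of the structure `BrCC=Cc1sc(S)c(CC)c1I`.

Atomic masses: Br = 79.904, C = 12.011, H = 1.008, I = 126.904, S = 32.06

389.11

Molecular formula: C9H10BrIS2.
M = 1×79.904 + 9×12.011 + 10×1.008 + 1×126.904 + 2×32.06 = 389.11 g/mol.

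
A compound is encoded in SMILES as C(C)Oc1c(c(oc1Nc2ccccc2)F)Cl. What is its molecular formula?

Heavy atoms from the SMILES: 12 C, 1 Cl, 1 F, 1 N, 2 O.
Implicit hydrogens by atom environment:
  5 × C (aromatic): 1 H each → 5
  5 × C (aromatic): no H
  1 × C: 3 H
  1 × C: 2 H
  1 × Cl: no H
  1 × F: no H
  1 × N: 1 H
  1 × O (aromatic): no H
  1 × O: no H
  Total hydrogens = 11.
Molecular formula: C12H11ClFNO2

C12H11ClFNO2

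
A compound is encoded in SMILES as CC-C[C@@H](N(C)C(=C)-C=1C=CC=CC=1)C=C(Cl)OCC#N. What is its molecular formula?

C17H21ClN2O

Heavy atoms from the SMILES: 17 C, 1 Cl, 2 N, 1 O.
Implicit hydrogens by atom environment:
  5 × C (aromatic): 1 H each → 5
  4 × C: 2 H each → 8
  3 × C: no H
  2 × C: 3 H each → 6
  2 × C: 1 H each → 2
  2 × N: no H
  1 × C (aromatic): no H
  1 × Cl: no H
  1 × O: no H
  Total hydrogens = 21.
Molecular formula: C17H21ClN2O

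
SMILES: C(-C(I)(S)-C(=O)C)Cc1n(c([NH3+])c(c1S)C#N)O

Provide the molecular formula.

Heavy atoms from the SMILES: 10 C, 1 I, 3 N, 2 O, 2 S.
Implicit hydrogens by atom environment:
  4 × C (aromatic): no H
  3 × C: no H
  2 × C: 2 H each → 4
  2 × S: 1 H each → 2
  1 × C: 3 H
  1 × I: no H
  1 × N (charge +1): 3 H
  1 × N (aromatic): no H
  1 × N: no H
  1 × O: 1 H
  1 × O: no H
  Total hydrogens = 13.
Net charge +1.
Molecular formula: C10H13IN3O2S2+

C10H13IN3O2S2+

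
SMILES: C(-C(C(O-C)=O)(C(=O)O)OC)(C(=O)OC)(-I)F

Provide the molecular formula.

Heavy atoms from the SMILES: 8 C, 1 F, 1 I, 7 O.
Implicit hydrogens by atom environment:
  6 × O: no H
  5 × C: no H
  3 × C: 3 H each → 9
  1 × F: no H
  1 × I: no H
  1 × O: 1 H
  Total hydrogens = 10.
Molecular formula: C8H10FIO7

C8H10FIO7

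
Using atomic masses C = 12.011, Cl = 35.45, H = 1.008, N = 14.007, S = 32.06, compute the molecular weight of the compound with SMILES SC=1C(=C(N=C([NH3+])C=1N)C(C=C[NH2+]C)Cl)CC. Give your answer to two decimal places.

Molecular formula: [C11H19ClN4S]2+.
M = 11×12.011 + 1×35.45 + 19×1.008 + 4×14.007 + 1×32.06 = 274.81 g/mol.

274.81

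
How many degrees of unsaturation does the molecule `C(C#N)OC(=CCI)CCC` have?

3

Molecular formula from the SMILES: C8H12INO.
DoU = (2C + 2 + N − H − X)/2 = (2·8 + 2 + 1 − 12 − 1)/2 = 6/2 = 3.
(Structurally: 0 ring(s) + 3 π bond(s) = 3.)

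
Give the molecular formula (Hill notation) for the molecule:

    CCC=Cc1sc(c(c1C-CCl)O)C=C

C12H15ClOS

Heavy atoms from the SMILES: 12 C, 1 Cl, 1 O, 1 S.
Implicit hydrogens by atom environment:
  4 × C: 2 H each → 8
  4 × C (aromatic): no H
  3 × C: 1 H each → 3
  1 × C: 3 H
  1 × Cl: no H
  1 × O: 1 H
  1 × S (aromatic): no H
  Total hydrogens = 15.
Molecular formula: C12H15ClOS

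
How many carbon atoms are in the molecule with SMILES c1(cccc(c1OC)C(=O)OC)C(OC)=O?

11

The symbol for carbon appears 11 times in the SMILES. Lowercase c denotes aromatic carbon and counts toward C.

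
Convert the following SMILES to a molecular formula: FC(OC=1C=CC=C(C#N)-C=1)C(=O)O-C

C10H8FNO3

Heavy atoms from the SMILES: 10 C, 1 F, 1 N, 3 O.
Implicit hydrogens by atom environment:
  4 × C (aromatic): 1 H each → 4
  3 × O: no H
  2 × C (aromatic): no H
  2 × C: no H
  1 × C: 3 H
  1 × C: 1 H
  1 × F: no H
  1 × N: no H
  Total hydrogens = 8.
Molecular formula: C10H8FNO3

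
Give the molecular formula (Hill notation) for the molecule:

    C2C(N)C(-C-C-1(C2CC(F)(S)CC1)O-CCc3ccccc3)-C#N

C19H25FN2OS

Heavy atoms from the SMILES: 19 C, 1 F, 2 N, 1 O, 1 S.
Implicit hydrogens by atom environment:
  7 × C: 2 H each → 14
  5 × C (aromatic): 1 H each → 5
  3 × C: 1 H each → 3
  3 × C: no H
  1 × C (aromatic): no H
  1 × F: no H
  1 × N: 2 H
  1 × N: no H
  1 × O: no H
  1 × S: 1 H
  Total hydrogens = 25.
Molecular formula: C19H25FN2OS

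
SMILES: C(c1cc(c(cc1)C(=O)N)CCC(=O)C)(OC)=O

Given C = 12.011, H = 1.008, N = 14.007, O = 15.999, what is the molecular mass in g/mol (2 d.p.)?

249.27

Molecular formula: C13H15NO4.
M = 13×12.011 + 15×1.008 + 1×14.007 + 4×15.999 = 249.27 g/mol.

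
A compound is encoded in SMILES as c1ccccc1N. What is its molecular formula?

C6H7N

Heavy atoms from the SMILES: 6 C, 1 N.
Implicit hydrogens by atom environment:
  5 × C (aromatic): 1 H each → 5
  1 × C (aromatic): no H
  1 × N: 2 H
  Total hydrogens = 7.
Molecular formula: C6H7N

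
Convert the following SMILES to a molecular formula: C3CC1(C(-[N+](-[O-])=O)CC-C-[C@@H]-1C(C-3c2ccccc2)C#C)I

C18H20INO2

Heavy atoms from the SMILES: 18 C, 1 I, 1 N, 2 O.
Implicit hydrogens by atom environment:
  5 × C: 2 H each → 10
  5 × C: 1 H each → 5
  5 × C (aromatic): 1 H each → 5
  2 × C: no H
  1 × C (aromatic): no H
  1 × I: no H
  1 × N (charge +1): no H
  1 × O: no H
  1 × O (charge -1): no H
  Total hydrogens = 20.
Molecular formula: C18H20INO2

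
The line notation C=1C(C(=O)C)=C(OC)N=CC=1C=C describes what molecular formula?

C10H11NO2

Heavy atoms from the SMILES: 10 C, 1 N, 2 O.
Implicit hydrogens by atom environment:
  3 × C (aromatic): no H
  2 × C: 3 H each → 6
  2 × C (aromatic): 1 H each → 2
  2 × O: no H
  1 × C: 2 H
  1 × C: 1 H
  1 × C: no H
  1 × N (aromatic): no H
  Total hydrogens = 11.
Molecular formula: C10H11NO2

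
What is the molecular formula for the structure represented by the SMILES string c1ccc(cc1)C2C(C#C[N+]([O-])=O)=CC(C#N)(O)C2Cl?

Heavy atoms from the SMILES: 14 C, 1 Cl, 2 N, 3 O.
Implicit hydrogens by atom environment:
  5 × C (aromatic): 1 H each → 5
  5 × C: no H
  3 × C: 1 H each → 3
  1 × C (aromatic): no H
  1 × Cl: no H
  1 × N: no H
  1 × N (charge +1): no H
  1 × O: 1 H
  1 × O: no H
  1 × O (charge -1): no H
  Total hydrogens = 9.
Molecular formula: C14H9ClN2O3

C14H9ClN2O3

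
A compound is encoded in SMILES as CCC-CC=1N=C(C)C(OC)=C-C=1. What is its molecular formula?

Heavy atoms from the SMILES: 11 C, 1 N, 1 O.
Implicit hydrogens by atom environment:
  3 × C: 3 H each → 9
  3 × C: 2 H each → 6
  3 × C (aromatic): no H
  2 × C (aromatic): 1 H each → 2
  1 × N (aromatic): no H
  1 × O: no H
  Total hydrogens = 17.
Molecular formula: C11H17NO

C11H17NO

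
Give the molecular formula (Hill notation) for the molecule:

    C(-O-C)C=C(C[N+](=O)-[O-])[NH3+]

C5H11N2O3+

Heavy atoms from the SMILES: 5 C, 2 N, 3 O.
Implicit hydrogens by atom environment:
  2 × C: 2 H each → 4
  2 × O: no H
  1 × C: 3 H
  1 × C: 1 H
  1 × C: no H
  1 × N (charge +1): 3 H
  1 × N (charge +1): no H
  1 × O (charge -1): no H
  Total hydrogens = 11.
Net charge +1.
Molecular formula: C5H11N2O3+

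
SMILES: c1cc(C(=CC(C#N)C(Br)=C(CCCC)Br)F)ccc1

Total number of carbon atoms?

The symbol for carbon appears 16 times in the SMILES. Lowercase c denotes aromatic carbon and counts toward C.

16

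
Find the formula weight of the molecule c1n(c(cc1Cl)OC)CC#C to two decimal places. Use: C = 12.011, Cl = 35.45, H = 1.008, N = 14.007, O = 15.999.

169.61

Molecular formula: C8H8ClNO.
M = 8×12.011 + 1×35.45 + 8×1.008 + 1×14.007 + 1×15.999 = 169.61 g/mol.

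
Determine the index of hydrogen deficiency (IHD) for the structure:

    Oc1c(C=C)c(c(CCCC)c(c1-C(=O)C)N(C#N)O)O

Molecular formula from the SMILES: C15H18N2O4.
DoU = (2C + 2 + N − H − X)/2 = (2·15 + 2 + 2 − 18 − 0)/2 = 16/2 = 8.
(Structurally: 1 ring(s) + 7 π bond(s) = 8.)

8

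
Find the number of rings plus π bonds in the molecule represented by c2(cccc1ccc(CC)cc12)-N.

Molecular formula from the SMILES: C12H13N.
DoU = (2C + 2 + N − H − X)/2 = (2·12 + 2 + 1 − 13 − 0)/2 = 14/2 = 7.
(Structurally: 2 ring(s) + 5 π bond(s) = 7.)

7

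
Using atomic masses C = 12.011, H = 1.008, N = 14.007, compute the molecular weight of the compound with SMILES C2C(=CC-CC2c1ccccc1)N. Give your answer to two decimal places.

173.26

Molecular formula: C12H15N.
M = 12×12.011 + 15×1.008 + 1×14.007 = 173.26 g/mol.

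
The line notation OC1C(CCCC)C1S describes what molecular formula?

C7H14OS

Heavy atoms from the SMILES: 7 C, 1 O, 1 S.
Implicit hydrogens by atom environment:
  3 × C: 2 H each → 6
  3 × C: 1 H each → 3
  1 × C: 3 H
  1 × O: 1 H
  1 × S: 1 H
  Total hydrogens = 14.
Molecular formula: C7H14OS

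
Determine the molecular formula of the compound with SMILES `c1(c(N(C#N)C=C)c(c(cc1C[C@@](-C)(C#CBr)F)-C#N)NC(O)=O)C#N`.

Heavy atoms from the SMILES: 1 Br, 17 C, 1 F, 5 N, 2 O.
Implicit hydrogens by atom environment:
  7 × C: no H
  5 × C (aromatic): no H
  4 × N: no H
  2 × C: 2 H each → 4
  1 × Br: no H
  1 × C: 3 H
  1 × C (aromatic): 1 H
  1 × C: 1 H
  1 × F: no H
  1 × N: 1 H
  1 × O: 1 H
  1 × O: no H
  Total hydrogens = 11.
Molecular formula: C17H11BrFN5O2

C17H11BrFN5O2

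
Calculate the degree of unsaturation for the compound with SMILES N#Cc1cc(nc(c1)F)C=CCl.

Molecular formula from the SMILES: C8H4ClFN2.
DoU = (2C + 2 + N − H − X)/2 = (2·8 + 2 + 2 − 4 − 2)/2 = 14/2 = 7.
(Structurally: 1 ring(s) + 6 π bond(s) = 7.)

7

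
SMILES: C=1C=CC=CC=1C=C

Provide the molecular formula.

C8H8

Heavy atoms from the SMILES: 8 C.
Implicit hydrogens by atom environment:
  5 × C (aromatic): 1 H each → 5
  1 × C: 2 H
  1 × C: 1 H
  1 × C (aromatic): no H
  Total hydrogens = 8.
Molecular formula: C8H8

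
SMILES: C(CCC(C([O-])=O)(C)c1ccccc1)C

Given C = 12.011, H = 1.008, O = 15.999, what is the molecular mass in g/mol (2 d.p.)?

Molecular formula: C13H17O2-.
M = 13×12.011 + 17×1.008 + 2×15.999 = 205.28 g/mol.

205.28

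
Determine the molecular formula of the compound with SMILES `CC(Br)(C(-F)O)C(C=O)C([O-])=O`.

C6H7BrFO4-

Heavy atoms from the SMILES: 1 Br, 6 C, 1 F, 4 O.
Implicit hydrogens by atom environment:
  3 × C: 1 H each → 3
  2 × C: no H
  2 × O: no H
  1 × Br: no H
  1 × C: 3 H
  1 × F: no H
  1 × O: 1 H
  1 × O (charge -1): no H
  Total hydrogens = 7.
Net charge -1.
Molecular formula: C6H7BrFO4-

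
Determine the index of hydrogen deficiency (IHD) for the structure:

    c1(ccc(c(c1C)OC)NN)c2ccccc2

Molecular formula from the SMILES: C14H16N2O.
DoU = (2C + 2 + N − H − X)/2 = (2·14 + 2 + 2 − 16 − 0)/2 = 16/2 = 8.
(Structurally: 2 ring(s) + 6 π bond(s) = 8.)

8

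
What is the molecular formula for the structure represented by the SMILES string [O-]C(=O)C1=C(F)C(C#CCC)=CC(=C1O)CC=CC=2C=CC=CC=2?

Heavy atoms from the SMILES: 20 C, 1 F, 3 O.
Implicit hydrogens by atom environment:
  6 × C (aromatic): 1 H each → 6
  6 × C (aromatic): no H
  3 × C: no H
  2 × C: 2 H each → 4
  2 × C: 1 H each → 2
  1 × C: 3 H
  1 × F: no H
  1 × O: 1 H
  1 × O: no H
  1 × O (charge -1): no H
  Total hydrogens = 16.
Net charge -1.
Molecular formula: C20H16FO3-

C20H16FO3-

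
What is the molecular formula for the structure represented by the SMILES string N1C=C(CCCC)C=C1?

C8H13N

Heavy atoms from the SMILES: 8 C, 1 N.
Implicit hydrogens by atom environment:
  3 × C: 2 H each → 6
  3 × C (aromatic): 1 H each → 3
  1 × C: 3 H
  1 × C (aromatic): no H
  1 × N (aromatic): 1 H
  Total hydrogens = 13.
Molecular formula: C8H13N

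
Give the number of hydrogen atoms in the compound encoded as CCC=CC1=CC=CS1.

10

Hydrogens are implicit in SMILES; fill each atom to its normal valence:
  3 × C (aromatic): 1 H each → 3
  2 × C: 1 H each → 2
  1 × C: 3 H
  1 × C: 2 H
  1 × C (aromatic): no H
  1 × S (aromatic): no H
  Total hydrogens = 10.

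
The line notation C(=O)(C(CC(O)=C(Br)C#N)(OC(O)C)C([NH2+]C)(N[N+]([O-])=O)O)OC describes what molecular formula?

C11H18BrN4O8+

Heavy atoms from the SMILES: 1 Br, 11 C, 4 N, 8 O.
Implicit hydrogens by atom environment:
  6 × C: no H
  4 × O: no H
  3 × C: 3 H each → 9
  3 × O: 1 H each → 3
  1 × Br: no H
  1 × C: 2 H
  1 × C: 1 H
  1 × N (charge +1): 2 H
  1 × N: 1 H
  1 × N: no H
  1 × N (charge +1): no H
  1 × O (charge -1): no H
  Total hydrogens = 18.
Net charge +1.
Molecular formula: C11H18BrN4O8+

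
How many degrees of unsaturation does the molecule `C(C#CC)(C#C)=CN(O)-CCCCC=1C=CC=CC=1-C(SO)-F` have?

Molecular formula from the SMILES: C18H20FNO2S.
DoU = (2C + 2 + N − H − X)/2 = (2·18 + 2 + 1 − 20 − 1)/2 = 18/2 = 9.
(Structurally: 1 ring(s) + 8 π bond(s) = 9.)

9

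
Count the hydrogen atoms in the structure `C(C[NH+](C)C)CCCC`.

20

Hydrogens are implicit in SMILES; fill each atom to its normal valence:
  5 × C: 2 H each → 10
  3 × C: 3 H each → 9
  1 × N (charge +1): 1 H
  Total hydrogens = 20.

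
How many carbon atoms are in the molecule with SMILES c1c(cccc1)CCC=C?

The symbol for carbon appears 10 times in the SMILES. Lowercase c denotes aromatic carbon and counts toward C.

10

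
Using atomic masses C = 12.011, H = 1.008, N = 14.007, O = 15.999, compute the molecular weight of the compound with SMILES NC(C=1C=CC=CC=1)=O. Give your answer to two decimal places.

Molecular formula: C7H7NO.
M = 7×12.011 + 7×1.008 + 1×14.007 + 1×15.999 = 121.14 g/mol.

121.14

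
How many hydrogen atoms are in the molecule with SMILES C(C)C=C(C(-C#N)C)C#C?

Hydrogens are implicit in SMILES; fill each atom to its normal valence:
  3 × C: 1 H each → 3
  3 × C: no H
  2 × C: 3 H each → 6
  1 × C: 2 H
  1 × N: no H
  Total hydrogens = 11.

11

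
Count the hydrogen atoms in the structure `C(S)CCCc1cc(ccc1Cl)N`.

Hydrogens are implicit in SMILES; fill each atom to its normal valence:
  4 × C: 2 H each → 8
  3 × C (aromatic): 1 H each → 3
  3 × C (aromatic): no H
  1 × Cl: no H
  1 × N: 2 H
  1 × S: 1 H
  Total hydrogens = 14.

14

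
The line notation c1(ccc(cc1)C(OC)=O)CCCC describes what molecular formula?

Heavy atoms from the SMILES: 12 C, 2 O.
Implicit hydrogens by atom environment:
  4 × C (aromatic): 1 H each → 4
  3 × C: 2 H each → 6
  2 × C: 3 H each → 6
  2 × C (aromatic): no H
  2 × O: no H
  1 × C: no H
  Total hydrogens = 16.
Molecular formula: C12H16O2

C12H16O2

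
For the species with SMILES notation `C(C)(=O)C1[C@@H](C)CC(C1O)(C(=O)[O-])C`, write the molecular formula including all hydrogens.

C10H15O4-

Heavy atoms from the SMILES: 10 C, 4 O.
Implicit hydrogens by atom environment:
  3 × C: 3 H each → 9
  3 × C: 1 H each → 3
  3 × C: no H
  2 × O: no H
  1 × C: 2 H
  1 × O: 1 H
  1 × O (charge -1): no H
  Total hydrogens = 15.
Net charge -1.
Molecular formula: C10H15O4-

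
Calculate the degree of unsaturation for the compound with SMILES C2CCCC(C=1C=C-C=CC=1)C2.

Molecular formula from the SMILES: C12H16.
DoU = (2C + 2 + N − H − X)/2 = (2·12 + 2 + 0 − 16 − 0)/2 = 10/2 = 5.
(Structurally: 2 ring(s) + 3 π bond(s) = 5.)

5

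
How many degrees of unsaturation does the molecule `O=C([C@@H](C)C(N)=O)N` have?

2

Molecular formula from the SMILES: C4H8N2O2.
DoU = (2C + 2 + N − H − X)/2 = (2·4 + 2 + 2 − 8 − 0)/2 = 4/2 = 2.
(Structurally: 0 ring(s) + 2 π bond(s) = 2.)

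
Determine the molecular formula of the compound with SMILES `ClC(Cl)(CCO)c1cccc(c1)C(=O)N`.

C10H11Cl2NO2

Heavy atoms from the SMILES: 10 C, 2 Cl, 1 N, 2 O.
Implicit hydrogens by atom environment:
  4 × C (aromatic): 1 H each → 4
  2 × C: 2 H each → 4
  2 × C: no H
  2 × C (aromatic): no H
  2 × Cl: no H
  1 × N: 2 H
  1 × O: 1 H
  1 × O: no H
  Total hydrogens = 11.
Molecular formula: C10H11Cl2NO2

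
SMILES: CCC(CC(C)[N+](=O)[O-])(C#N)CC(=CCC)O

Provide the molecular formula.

Heavy atoms from the SMILES: 12 C, 2 N, 3 O.
Implicit hydrogens by atom environment:
  4 × C: 2 H each → 8
  3 × C: 3 H each → 9
  3 × C: no H
  2 × C: 1 H each → 2
  1 × N: no H
  1 × N (charge +1): no H
  1 × O: 1 H
  1 × O: no H
  1 × O (charge -1): no H
  Total hydrogens = 20.
Molecular formula: C12H20N2O3

C12H20N2O3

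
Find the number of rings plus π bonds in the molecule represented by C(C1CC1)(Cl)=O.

2

Molecular formula from the SMILES: C4H5ClO.
DoU = (2C + 2 + N − H − X)/2 = (2·4 + 2 + 0 − 5 − 1)/2 = 4/2 = 2.
(Structurally: 1 ring(s) + 1 π bond(s) = 2.)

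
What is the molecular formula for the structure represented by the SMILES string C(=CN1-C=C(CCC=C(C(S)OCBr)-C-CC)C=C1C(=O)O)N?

C16H23BrN2O3S

Heavy atoms from the SMILES: 1 Br, 16 C, 2 N, 3 O, 1 S.
Implicit hydrogens by atom environment:
  5 × C: 2 H each → 10
  4 × C: 1 H each → 4
  2 × C (aromatic): 1 H each → 2
  2 × C (aromatic): no H
  2 × C: no H
  2 × O: no H
  1 × Br: no H
  1 × C: 3 H
  1 × N: 2 H
  1 × N (aromatic): no H
  1 × O: 1 H
  1 × S: 1 H
  Total hydrogens = 23.
Molecular formula: C16H23BrN2O3S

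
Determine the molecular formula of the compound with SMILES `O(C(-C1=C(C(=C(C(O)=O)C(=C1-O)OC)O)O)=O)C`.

Heavy atoms from the SMILES: 10 C, 8 O.
Implicit hydrogens by atom environment:
  6 × C (aromatic): no H
  4 × O: 1 H each → 4
  4 × O: no H
  2 × C: 3 H each → 6
  2 × C: no H
  Total hydrogens = 10.
Molecular formula: C10H10O8

C10H10O8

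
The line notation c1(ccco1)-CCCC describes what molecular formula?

C8H12O

Heavy atoms from the SMILES: 8 C, 1 O.
Implicit hydrogens by atom environment:
  3 × C: 2 H each → 6
  3 × C (aromatic): 1 H each → 3
  1 × C: 3 H
  1 × C (aromatic): no H
  1 × O (aromatic): no H
  Total hydrogens = 12.
Molecular formula: C8H12O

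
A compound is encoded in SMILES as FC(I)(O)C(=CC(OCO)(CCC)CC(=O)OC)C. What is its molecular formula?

Heavy atoms from the SMILES: 12 C, 1 F, 1 I, 5 O.
Implicit hydrogens by atom environment:
  4 × C: 2 H each → 8
  4 × C: no H
  3 × C: 3 H each → 9
  3 × O: no H
  2 × O: 1 H each → 2
  1 × C: 1 H
  1 × F: no H
  1 × I: no H
  Total hydrogens = 20.
Molecular formula: C12H20FIO5

C12H20FIO5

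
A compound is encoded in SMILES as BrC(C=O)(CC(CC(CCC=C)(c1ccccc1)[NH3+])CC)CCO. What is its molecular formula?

Heavy atoms from the SMILES: 1 Br, 20 C, 1 N, 2 O.
Implicit hydrogens by atom environment:
  8 × C: 2 H each → 16
  5 × C (aromatic): 1 H each → 5
  3 × C: 1 H each → 3
  2 × C: no H
  1 × Br: no H
  1 × C: 3 H
  1 × C (aromatic): no H
  1 × N (charge +1): 3 H
  1 × O: 1 H
  1 × O: no H
  Total hydrogens = 31.
Net charge +1.
Molecular formula: C20H31BrNO2+

C20H31BrNO2+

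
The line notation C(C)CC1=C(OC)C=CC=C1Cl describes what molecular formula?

C10H13ClO

Heavy atoms from the SMILES: 10 C, 1 Cl, 1 O.
Implicit hydrogens by atom environment:
  3 × C (aromatic): 1 H each → 3
  3 × C (aromatic): no H
  2 × C: 3 H each → 6
  2 × C: 2 H each → 4
  1 × Cl: no H
  1 × O: no H
  Total hydrogens = 13.
Molecular formula: C10H13ClO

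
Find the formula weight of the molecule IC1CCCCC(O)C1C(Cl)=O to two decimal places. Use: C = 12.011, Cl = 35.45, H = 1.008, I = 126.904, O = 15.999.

302.54

Molecular formula: C8H12ClIO2.
M = 8×12.011 + 1×35.45 + 12×1.008 + 1×126.904 + 2×15.999 = 302.54 g/mol.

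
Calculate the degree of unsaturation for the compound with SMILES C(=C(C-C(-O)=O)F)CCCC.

Molecular formula from the SMILES: C8H13FO2.
DoU = (2C + 2 + N − H − X)/2 = (2·8 + 2 + 0 − 13 − 1)/2 = 4/2 = 2.
(Structurally: 0 ring(s) + 2 π bond(s) = 2.)

2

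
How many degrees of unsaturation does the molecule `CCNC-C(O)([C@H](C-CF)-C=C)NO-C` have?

Molecular formula from the SMILES: C10H21FN2O2.
DoU = (2C + 2 + N − H − X)/2 = (2·10 + 2 + 2 − 21 − 1)/2 = 2/2 = 1.
(Structurally: 0 ring(s) + 1 π bond(s) = 1.)

1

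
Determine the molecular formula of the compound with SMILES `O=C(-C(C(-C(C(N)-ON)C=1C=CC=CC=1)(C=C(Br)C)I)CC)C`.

C17H24BrIN2O2

Heavy atoms from the SMILES: 1 Br, 17 C, 1 I, 2 N, 2 O.
Implicit hydrogens by atom environment:
  5 × C (aromatic): 1 H each → 5
  4 × C: 1 H each → 4
  3 × C: 3 H each → 9
  3 × C: no H
  2 × N: 2 H each → 4
  2 × O: no H
  1 × Br: no H
  1 × C: 2 H
  1 × C (aromatic): no H
  1 × I: no H
  Total hydrogens = 24.
Molecular formula: C17H24BrIN2O2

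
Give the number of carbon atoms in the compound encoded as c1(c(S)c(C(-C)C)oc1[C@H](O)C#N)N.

The symbol for carbon appears 9 times in the SMILES. Lowercase c denotes aromatic carbon and counts toward C.

9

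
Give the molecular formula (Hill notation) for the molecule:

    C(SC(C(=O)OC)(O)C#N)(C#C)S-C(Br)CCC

C11H14BrNO3S2

Heavy atoms from the SMILES: 1 Br, 11 C, 1 N, 3 O, 2 S.
Implicit hydrogens by atom environment:
  4 × C: no H
  3 × C: 1 H each → 3
  2 × C: 3 H each → 6
  2 × C: 2 H each → 4
  2 × O: no H
  2 × S: no H
  1 × Br: no H
  1 × N: no H
  1 × O: 1 H
  Total hydrogens = 14.
Molecular formula: C11H14BrNO3S2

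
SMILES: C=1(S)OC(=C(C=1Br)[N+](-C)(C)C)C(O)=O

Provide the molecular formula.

C8H11BrNO3S+

Heavy atoms from the SMILES: 1 Br, 8 C, 1 N, 3 O, 1 S.
Implicit hydrogens by atom environment:
  4 × C (aromatic): no H
  3 × C: 3 H each → 9
  1 × Br: no H
  1 × C: no H
  1 × N (charge +1): no H
  1 × O: 1 H
  1 × O (aromatic): no H
  1 × O: no H
  1 × S: 1 H
  Total hydrogens = 11.
Net charge +1.
Molecular formula: C8H11BrNO3S+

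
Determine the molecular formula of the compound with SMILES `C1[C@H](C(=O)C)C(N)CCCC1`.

C9H17NO

Heavy atoms from the SMILES: 9 C, 1 N, 1 O.
Implicit hydrogens by atom environment:
  5 × C: 2 H each → 10
  2 × C: 1 H each → 2
  1 × C: 3 H
  1 × C: no H
  1 × N: 2 H
  1 × O: no H
  Total hydrogens = 17.
Molecular formula: C9H17NO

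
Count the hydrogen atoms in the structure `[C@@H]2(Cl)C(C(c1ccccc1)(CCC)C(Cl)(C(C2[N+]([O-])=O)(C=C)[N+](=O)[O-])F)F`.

Hydrogens are implicit in SMILES; fill each atom to its normal valence:
  5 × C (aromatic): 1 H each → 5
  4 × C: 1 H each → 4
  3 × C: 2 H each → 6
  3 × C: no H
  2 × Cl: no H
  2 × F: no H
  2 × N (charge +1): no H
  2 × O: no H
  2 × O (charge -1): no H
  1 × C: 3 H
  1 × C (aromatic): no H
  Total hydrogens = 18.

18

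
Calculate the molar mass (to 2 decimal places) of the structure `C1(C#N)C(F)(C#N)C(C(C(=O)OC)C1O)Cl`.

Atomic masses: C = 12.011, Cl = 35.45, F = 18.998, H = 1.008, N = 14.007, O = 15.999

246.62

Molecular formula: C9H8ClFN2O3.
M = 9×12.011 + 1×35.45 + 1×18.998 + 8×1.008 + 2×14.007 + 3×15.999 = 246.62 g/mol.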